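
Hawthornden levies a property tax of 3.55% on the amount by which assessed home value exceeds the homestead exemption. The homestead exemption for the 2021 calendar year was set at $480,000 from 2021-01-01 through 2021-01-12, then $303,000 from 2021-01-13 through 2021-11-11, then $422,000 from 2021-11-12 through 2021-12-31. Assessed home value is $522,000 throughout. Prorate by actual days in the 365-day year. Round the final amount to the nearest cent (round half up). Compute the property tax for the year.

2021-01-01 to 2021-01-12: 12 days, exemption $480,000 → ($522,000 − $480,000) × 3.55% × 12/365 = $49.0192
2021-01-13 to 2021-11-11: 303 days, exemption $303,000 → ($522,000 − $303,000) × 3.55% × 303/365 = $6,453.9000
2021-11-12 to 2021-12-31: 50 days, exemption $422,000 → ($522,000 − $422,000) × 3.55% × 50/365 = $486.3014
Total = $6,989.2205

$6,989.22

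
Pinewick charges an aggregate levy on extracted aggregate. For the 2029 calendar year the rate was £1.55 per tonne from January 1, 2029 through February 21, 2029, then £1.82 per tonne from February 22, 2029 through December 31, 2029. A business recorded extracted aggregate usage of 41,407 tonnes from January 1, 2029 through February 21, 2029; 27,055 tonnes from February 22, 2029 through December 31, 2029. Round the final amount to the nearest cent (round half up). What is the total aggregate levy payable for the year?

£113420.95

January 1 – February 21, 2029: 41,407 tonnes at £1.55/tonne → £64180.85
February 22 – December 31, 2029: 27,055 tonnes at £1.82/tonne → £49240.10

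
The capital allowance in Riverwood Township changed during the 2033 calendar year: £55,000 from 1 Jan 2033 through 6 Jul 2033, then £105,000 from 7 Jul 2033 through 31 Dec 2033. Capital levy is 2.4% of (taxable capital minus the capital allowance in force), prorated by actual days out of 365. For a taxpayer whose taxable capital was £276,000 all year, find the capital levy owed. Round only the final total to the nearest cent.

£4,718.79

1 Jan – 6 Jul 2033: 187 days, exemption £55,000 → (£276,000 − £55,000) × 2.4% × 187/365 = £2,717.3918
7 Jul – 31 Dec 2033: 178 days, exemption £105,000 → (£276,000 − £105,000) × 2.4% × 178/365 = £2,001.4027
Total = £4,718.7945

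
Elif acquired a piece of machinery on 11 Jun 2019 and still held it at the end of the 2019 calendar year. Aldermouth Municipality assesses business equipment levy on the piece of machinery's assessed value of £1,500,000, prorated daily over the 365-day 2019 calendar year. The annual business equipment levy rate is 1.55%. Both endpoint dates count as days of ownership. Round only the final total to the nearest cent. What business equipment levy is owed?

£12,994.52

Days held (11 Jun – 31 Dec 2019): 204 out of 365
Tax = £1,500,000 × 1.55% × 204/365 = £12,994.5205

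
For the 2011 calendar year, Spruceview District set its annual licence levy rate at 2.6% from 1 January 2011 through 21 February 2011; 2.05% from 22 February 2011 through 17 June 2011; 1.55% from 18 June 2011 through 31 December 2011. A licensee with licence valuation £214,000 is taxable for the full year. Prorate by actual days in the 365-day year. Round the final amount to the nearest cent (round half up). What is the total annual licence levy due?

1 January – 21 February 2011: 52 days at 2.6% → £214,000 × 2.6% × 52/365 = £792.6795
22 February – 17 June 2011: 116 days at 2.05% → £214,000 × 2.05% × 116/365 = £1,394.2247
18 June – 31 December 2011: 197 days at 1.55% → £214,000 × 1.55% × 197/365 = £1,790.2712
Total = £3,977.1753

£3,977.18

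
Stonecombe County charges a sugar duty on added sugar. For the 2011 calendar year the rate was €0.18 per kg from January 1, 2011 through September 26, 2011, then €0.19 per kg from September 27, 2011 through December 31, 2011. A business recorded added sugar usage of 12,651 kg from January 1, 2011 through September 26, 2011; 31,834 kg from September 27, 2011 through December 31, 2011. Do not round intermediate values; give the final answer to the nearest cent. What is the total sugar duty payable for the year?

€8,325.64

January 1 – September 26, 2011: 12,651 kg at €0.18/kg → €2,277.18
September 27 – December 31, 2011: 31,834 kg at €0.19/kg → €6,048.46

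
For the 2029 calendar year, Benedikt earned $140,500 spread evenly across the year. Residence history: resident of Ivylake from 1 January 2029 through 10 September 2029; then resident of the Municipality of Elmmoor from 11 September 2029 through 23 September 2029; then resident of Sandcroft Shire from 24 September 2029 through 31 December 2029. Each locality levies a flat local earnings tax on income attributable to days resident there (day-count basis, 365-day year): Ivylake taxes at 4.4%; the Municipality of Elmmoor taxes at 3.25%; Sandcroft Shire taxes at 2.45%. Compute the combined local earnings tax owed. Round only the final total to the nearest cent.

$5,381.34

Ivylake, 1 January – 10 September 2029: 253 days → $140,500 × 4.4% × 253/365 = $4,285.0575
The Municipality of Elmmoor, 11 September – 23 September 2029: 13 days → $140,500 × 3.25% × 13/365 = $162.6336
Sandcroft Shire, 24 September – 31 December 2029: 99 days → $140,500 × 2.45% × 99/365 = $933.6514
Total = $5,381.3425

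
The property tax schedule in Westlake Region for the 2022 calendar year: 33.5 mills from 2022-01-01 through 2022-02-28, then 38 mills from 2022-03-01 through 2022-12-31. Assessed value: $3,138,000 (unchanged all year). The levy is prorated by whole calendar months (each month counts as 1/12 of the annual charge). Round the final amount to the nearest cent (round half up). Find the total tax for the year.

2022-01-01 to 2022-02-28: 2 months at 33.5 mills → $3,138,000 × 3.35% × 2/12 = $17,520.5000
2022-03-01 to 2022-12-31: 10 months at 38 mills → $3,138,000 × 3.8% × 10/12 = $99,370.0000
Total = $116,890.5000

$116,890.50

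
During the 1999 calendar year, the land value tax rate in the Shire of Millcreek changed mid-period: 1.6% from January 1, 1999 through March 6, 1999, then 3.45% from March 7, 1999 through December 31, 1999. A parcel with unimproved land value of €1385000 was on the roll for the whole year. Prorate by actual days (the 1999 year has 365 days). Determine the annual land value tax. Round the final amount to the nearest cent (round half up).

January 1 – March 6, 1999: 65 days at 1.6% → €1385000 × 1.6% × 65/365 = €3946.3014
March 7 – December 31, 1999: 300 days at 3.45% → €1385000 × 3.45% × 300/365 = €39273.2877
Total = €43219.5890

€43219.59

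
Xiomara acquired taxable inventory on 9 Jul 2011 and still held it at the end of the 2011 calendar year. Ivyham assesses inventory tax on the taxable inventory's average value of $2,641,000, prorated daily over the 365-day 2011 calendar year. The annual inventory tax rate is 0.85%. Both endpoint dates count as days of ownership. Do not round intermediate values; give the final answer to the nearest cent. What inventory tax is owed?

Days held (9 Jul – 31 Dec 2011): 176 out of 365
Tax = $2,641,000 × 0.85% × 176/365 = $10,824.4822

$10,824.48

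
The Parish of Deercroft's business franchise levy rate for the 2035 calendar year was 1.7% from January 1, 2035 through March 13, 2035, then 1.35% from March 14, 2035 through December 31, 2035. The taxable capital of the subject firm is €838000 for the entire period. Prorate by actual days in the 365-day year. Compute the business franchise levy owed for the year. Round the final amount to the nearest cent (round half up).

€11891.56

January 1 – March 13, 2035: 72 days at 1.7% → €838000 × 1.7% × 72/365 = €2810.1699
March 14 – December 31, 2035: 293 days at 1.35% → €838000 × 1.35% × 293/365 = €9081.3945
Total = €11891.5644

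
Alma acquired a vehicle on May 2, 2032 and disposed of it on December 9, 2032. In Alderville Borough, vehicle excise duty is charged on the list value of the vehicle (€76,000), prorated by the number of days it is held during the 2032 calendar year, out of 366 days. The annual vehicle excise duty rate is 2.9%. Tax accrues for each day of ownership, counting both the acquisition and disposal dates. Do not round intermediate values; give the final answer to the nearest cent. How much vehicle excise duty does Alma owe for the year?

€1,336.85

Days held (May 2 – December 9, 2032): 222 out of 366
Tax = €76,000 × 2.9% × 222/366 = €1,336.8525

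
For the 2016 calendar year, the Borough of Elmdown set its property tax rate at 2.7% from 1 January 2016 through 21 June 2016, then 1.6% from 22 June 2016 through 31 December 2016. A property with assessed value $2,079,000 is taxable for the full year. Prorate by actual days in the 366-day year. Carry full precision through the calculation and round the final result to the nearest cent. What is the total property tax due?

$44,073.66

1 January – 21 June 2016: 173 days at 2.7% → $2,079,000 × 2.7% × 173/366 = $26,532.8115
22 June – 31 December 2016: 193 days at 1.6% → $2,079,000 × 1.6% × 193/366 = $17,540.8525
Total = $44,073.6639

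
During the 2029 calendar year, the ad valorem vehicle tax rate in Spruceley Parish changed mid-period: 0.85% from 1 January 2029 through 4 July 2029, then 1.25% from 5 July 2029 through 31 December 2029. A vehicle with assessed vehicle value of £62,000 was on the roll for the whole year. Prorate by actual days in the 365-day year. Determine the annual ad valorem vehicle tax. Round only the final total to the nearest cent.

1 January – 4 July 2029: 185 days at 0.85% → £62,000 × 0.85% × 185/365 = £267.1096
5 July – 31 December 2029: 180 days at 1.25% → £62,000 × 1.25% × 180/365 = £382.1918
Total = £649.3014

£649.30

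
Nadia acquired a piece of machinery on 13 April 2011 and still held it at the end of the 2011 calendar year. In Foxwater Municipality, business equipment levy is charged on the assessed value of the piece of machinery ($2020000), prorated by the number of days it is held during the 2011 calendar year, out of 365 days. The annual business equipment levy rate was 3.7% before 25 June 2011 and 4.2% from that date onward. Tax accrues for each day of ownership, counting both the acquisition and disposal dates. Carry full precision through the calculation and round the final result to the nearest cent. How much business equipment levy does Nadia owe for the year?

$59111.29

13 April – 24 June 2011: 73 days at 3.7% → $2020000 × 3.7% × 73/365 = $14948.0000
25 June – 31 December 2011: 190 days at 4.2% → $2020000 × 4.2% × 190/365 = $44163.2877
Total = $59111.2877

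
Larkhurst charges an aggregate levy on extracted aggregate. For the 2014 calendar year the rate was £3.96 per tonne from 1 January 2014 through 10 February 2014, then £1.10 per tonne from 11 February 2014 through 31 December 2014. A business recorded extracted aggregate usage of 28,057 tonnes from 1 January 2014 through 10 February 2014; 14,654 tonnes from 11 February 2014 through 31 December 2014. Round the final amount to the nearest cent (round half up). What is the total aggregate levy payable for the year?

1 January – 10 February 2014: 28,057 tonnes at £3.96/tonne → £111,105.72
11 February – 31 December 2014: 14,654 tonnes at £1.10/tonne → £16,119.40

£127,225.12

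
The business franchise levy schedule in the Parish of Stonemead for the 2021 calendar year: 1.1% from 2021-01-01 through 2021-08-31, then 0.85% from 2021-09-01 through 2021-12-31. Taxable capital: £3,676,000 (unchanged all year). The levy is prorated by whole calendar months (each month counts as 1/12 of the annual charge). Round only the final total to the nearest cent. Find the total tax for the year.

2021-01-01 to 2021-08-31: 8 months at 1.1% → £3,676,000 × 1.1% × 8/12 = £26,957.3333
2021-09-01 to 2021-12-31: 4 months at 0.85% → £3,676,000 × 0.85% × 4/12 = £10,415.3333
Total = £37,372.6667

£37,372.67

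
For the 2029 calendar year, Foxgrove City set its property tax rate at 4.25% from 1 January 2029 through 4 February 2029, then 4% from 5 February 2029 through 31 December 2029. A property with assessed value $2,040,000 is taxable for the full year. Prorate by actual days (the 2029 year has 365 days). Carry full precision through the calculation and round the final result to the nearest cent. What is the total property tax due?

1 January – 4 February 2029: 35 days at 4.25% → $2,040,000 × 4.25% × 35/365 = $8,313.6986
5 February – 31 December 2029: 330 days at 4% → $2,040,000 × 4% × 330/365 = $73,775.3425
Total = $82,089.0411

$82,089.04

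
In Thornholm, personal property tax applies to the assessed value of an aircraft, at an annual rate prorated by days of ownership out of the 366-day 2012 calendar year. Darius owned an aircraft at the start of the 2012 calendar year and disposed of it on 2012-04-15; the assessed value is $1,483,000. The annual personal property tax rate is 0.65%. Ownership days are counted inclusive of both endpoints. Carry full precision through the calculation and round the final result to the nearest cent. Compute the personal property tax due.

Days held (2012-01-01 to 2012-04-15): 106 out of 366
Tax = $1,483,000 × 0.65% × 106/366 = $2,791.7678

$2,791.77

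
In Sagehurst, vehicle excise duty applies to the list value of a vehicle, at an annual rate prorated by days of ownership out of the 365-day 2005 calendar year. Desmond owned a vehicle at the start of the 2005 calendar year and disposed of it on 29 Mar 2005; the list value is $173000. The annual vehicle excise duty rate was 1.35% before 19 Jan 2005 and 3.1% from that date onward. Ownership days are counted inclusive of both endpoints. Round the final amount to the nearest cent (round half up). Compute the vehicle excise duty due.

$1143.70

1 Jan – 18 Jan 2005: 18 days at 1.35% → $173000 × 1.35% × 18/365 = $115.1753
19 Jan – 29 Mar 2005: 70 days at 3.1% → $173000 × 3.1% × 70/365 = $1028.5205
Total = $1143.6959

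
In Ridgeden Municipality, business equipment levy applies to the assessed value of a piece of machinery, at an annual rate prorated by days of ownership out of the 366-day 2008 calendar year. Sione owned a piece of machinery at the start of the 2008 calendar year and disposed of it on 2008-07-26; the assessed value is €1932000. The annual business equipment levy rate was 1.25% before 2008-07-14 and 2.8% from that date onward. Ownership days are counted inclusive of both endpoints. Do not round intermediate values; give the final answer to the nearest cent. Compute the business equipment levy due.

2008-01-01 to 2008-07-13: 195 days at 1.25% → €1932000 × 1.25% × 195/366 = €12866.8033
2008-07-14 to 2008-07-26: 13 days at 2.8% → €1932000 × 2.8% × 13/366 = €1921.4426
Total = €14788.2459

€14788.25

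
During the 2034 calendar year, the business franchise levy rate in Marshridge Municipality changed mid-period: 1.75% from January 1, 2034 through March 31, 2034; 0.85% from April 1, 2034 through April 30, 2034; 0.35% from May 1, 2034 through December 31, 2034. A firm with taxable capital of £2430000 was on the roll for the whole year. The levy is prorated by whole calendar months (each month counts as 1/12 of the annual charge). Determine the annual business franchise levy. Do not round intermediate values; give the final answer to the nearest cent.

£18022.50

January 1 – March 31, 2034: 3 months at 1.75% → £2430000 × 1.75% × 3/12 = £10631.2500
April 1 – April 30, 2034: 1 month at 0.85% → £2430000 × 0.85% × 1/12 = £1721.2500
May 1 – December 31, 2034: 8 months at 0.35% → £2430000 × 0.35% × 8/12 = £5670.0000
Total = £18022.5000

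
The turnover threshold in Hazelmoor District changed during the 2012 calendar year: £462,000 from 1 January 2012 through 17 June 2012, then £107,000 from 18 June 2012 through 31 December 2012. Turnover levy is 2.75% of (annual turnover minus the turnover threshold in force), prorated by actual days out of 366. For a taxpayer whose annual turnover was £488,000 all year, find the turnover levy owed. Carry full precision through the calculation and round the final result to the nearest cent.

1 January – 17 June 2012: 169 days, exemption £462,000 → (£488,000 − £462,000) × 2.75% × 169/366 = £330.1503
18 June – 31 December 2012: 197 days, exemption £107,000 → (£488,000 − £107,000) × 2.75% × 197/366 = £5,639.5287
Total = £5,969.6790

£5,969.68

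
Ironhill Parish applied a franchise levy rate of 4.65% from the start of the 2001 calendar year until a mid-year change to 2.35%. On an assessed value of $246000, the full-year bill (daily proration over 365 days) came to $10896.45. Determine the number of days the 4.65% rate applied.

330 days

Let d = days at the first rate; then 365 − d days at the second rate.
$246000 × [4.65%·d + 2.35%·(365−d)] / 365 = $10896.45
Solving gives d = 330, so the new rate took effect on 27 Nov 2001.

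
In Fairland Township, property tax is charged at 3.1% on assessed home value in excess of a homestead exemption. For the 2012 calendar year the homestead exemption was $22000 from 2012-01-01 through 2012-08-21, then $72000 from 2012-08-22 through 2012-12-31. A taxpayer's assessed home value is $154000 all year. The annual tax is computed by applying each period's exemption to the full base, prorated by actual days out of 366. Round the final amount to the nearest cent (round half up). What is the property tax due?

2012-01-01 to 2012-08-21: 234 days, exemption $22000 → ($154000 − $22000) × 3.1% × 234/366 = $2616.1967
2012-08-22 to 2012-12-31: 132 days, exemption $72000 → ($154000 − $72000) × 3.1% × 132/366 = $916.7869
Total = $3532.9836

$3532.98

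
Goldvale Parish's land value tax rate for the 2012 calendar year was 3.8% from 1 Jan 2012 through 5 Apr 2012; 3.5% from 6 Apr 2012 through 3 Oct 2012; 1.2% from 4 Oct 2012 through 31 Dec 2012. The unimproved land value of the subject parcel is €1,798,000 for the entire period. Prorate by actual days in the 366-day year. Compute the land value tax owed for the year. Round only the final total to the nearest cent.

1 Jan – 5 Apr 2012: 96 days at 3.8% → €1,798,000 × 3.8% × 96/366 = €17,921.0492
6 Apr – 3 Oct 2012: 181 days at 3.5% → €1,798,000 × 3.5% × 181/366 = €31,121.1202
4 Oct – 31 Dec 2012: 89 days at 1.2% → €1,798,000 × 1.2% × 89/366 = €5,246.6230
Total = €54,288.7923

€54,288.79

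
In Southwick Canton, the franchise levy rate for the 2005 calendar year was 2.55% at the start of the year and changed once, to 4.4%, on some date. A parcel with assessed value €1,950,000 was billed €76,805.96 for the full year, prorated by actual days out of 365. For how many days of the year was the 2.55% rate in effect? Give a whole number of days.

Let d = days at the first rate; then 365 − d days at the second rate.
€1,950,000 × [2.55%·d + 4.4%·(365−d)] / 365 = €76,805.96
Solving gives d = 91, so the new rate took effect on 2 Apr 2005.

91 days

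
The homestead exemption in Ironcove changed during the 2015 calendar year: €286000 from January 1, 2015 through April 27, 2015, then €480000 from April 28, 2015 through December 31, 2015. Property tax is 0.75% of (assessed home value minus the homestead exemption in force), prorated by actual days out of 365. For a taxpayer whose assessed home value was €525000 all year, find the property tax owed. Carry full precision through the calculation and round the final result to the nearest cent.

January 1 – April 27, 2015: 117 days, exemption €286000 → (€525000 − €286000) × 0.75% × 117/365 = €574.5822
April 28 – December 31, 2015: 248 days, exemption €480000 → (€525000 − €480000) × 0.75% × 248/365 = €229.3151
Total = €803.8973

€803.90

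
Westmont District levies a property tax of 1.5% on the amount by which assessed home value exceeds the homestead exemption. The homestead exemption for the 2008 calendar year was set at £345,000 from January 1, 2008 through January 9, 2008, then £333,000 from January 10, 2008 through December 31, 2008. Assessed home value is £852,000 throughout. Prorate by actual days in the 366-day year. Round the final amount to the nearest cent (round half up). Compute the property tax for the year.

£7,780.57

January 1 – January 9, 2008: 9 days, exemption £345,000 → (£852,000 − £345,000) × 1.5% × 9/366 = £187.0082
January 10 – December 31, 2008: 357 days, exemption £333,000 → (£852,000 − £333,000) × 1.5% × 357/366 = £7,593.5656
Total = £7,780.5738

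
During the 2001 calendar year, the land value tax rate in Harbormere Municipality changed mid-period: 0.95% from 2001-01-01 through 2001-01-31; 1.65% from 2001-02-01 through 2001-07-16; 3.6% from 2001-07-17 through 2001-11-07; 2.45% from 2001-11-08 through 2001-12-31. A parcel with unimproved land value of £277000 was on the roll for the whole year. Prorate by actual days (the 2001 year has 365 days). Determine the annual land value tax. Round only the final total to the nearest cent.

£6420.71

2001-01-01 to 2001-01-31: 31 days at 0.95% → £277000 × 0.95% × 31/365 = £223.4973
2001-02-01 to 2001-07-16: 166 days at 1.65% → £277000 × 1.65% × 166/365 = £2078.6384
2001-07-17 to 2001-11-07: 114 days at 3.6% → £277000 × 3.6% × 114/365 = £3114.5425
2001-11-08 to 2001-12-31: 54 days at 2.45% → £277000 × 2.45% × 54/365 = £1004.0301
Total = £6420.7082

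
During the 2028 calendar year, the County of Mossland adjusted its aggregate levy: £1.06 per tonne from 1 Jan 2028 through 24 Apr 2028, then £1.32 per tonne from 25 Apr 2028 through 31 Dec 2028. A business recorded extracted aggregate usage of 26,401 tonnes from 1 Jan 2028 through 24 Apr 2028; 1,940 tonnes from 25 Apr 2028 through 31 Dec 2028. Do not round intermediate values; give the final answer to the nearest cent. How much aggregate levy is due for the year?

£30,545.86

1 Jan – 24 Apr 2028: 26,401 tonnes at £1.06/tonne → £27,985.06
25 Apr – 31 Dec 2028: 1,940 tonnes at £1.32/tonne → £2,560.80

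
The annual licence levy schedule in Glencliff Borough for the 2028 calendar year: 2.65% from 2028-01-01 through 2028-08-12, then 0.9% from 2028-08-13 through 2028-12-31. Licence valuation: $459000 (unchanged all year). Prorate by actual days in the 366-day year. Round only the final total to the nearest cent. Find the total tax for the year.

$9069.01

2028-01-01 to 2028-08-12: 225 days at 2.65% → $459000 × 2.65% × 225/366 = $7477.5615
2028-08-13 to 2028-12-31: 141 days at 0.9% → $459000 × 0.9% × 141/366 = $1591.4508
Total = $9069.0123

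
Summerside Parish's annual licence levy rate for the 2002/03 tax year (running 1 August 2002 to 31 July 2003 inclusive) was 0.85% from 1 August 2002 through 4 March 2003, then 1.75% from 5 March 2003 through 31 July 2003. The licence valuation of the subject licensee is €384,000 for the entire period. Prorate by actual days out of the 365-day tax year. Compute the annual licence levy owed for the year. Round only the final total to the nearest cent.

€4,674.81

1 August 2002 – 4 March 2003: 216 days at 0.85% → €384,000 × 0.85% × 216/365 = €1,931.5726
5 March – 31 July 2003: 149 days at 1.75% → €384,000 × 1.75% × 149/365 = €2,743.2329
Total = €4,674.8055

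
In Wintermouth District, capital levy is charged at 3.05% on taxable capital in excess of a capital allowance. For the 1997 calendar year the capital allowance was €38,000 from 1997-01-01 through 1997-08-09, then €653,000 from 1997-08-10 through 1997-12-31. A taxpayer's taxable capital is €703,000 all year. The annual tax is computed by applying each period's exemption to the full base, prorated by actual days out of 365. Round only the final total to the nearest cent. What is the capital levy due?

1997-01-01 to 1997-08-09: 221 days, exemption €38,000 → (€703,000 − €38,000) × 3.05% × 221/365 = €12,280.6370
1997-08-10 to 1997-12-31: 144 days, exemption €653,000 → (€703,000 − €653,000) × 3.05% × 144/365 = €601.6438
Total = €12,882.2808

€12,882.28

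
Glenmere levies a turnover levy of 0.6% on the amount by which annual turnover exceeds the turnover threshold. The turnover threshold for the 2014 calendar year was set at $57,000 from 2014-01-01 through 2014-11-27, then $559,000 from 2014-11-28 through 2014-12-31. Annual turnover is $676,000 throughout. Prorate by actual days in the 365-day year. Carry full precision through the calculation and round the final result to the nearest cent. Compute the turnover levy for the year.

2014-01-01 to 2014-11-27: 331 days, exemption $57,000 → ($676,000 − $57,000) × 0.6% × 331/365 = $3,368.0384
2014-11-28 to 2014-12-31: 34 days, exemption $559,000 → ($676,000 − $559,000) × 0.6% × 34/365 = $65.3918
Total = $3,433.4301

$3,433.43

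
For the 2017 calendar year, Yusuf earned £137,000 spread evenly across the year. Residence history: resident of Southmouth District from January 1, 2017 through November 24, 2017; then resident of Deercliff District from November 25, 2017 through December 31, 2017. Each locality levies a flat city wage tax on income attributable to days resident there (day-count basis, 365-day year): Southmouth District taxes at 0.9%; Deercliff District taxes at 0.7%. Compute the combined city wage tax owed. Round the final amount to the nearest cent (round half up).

£1,205.22

Southmouth District, January 1 – November 24, 2017: 328 days → £137,000 × 0.9% × 328/365 = £1,108.0110
Deercliff District, November 25 – December 31, 2017: 37 days → £137,000 × 0.7% × 37/365 = £97.2137
Total = £1,205.2247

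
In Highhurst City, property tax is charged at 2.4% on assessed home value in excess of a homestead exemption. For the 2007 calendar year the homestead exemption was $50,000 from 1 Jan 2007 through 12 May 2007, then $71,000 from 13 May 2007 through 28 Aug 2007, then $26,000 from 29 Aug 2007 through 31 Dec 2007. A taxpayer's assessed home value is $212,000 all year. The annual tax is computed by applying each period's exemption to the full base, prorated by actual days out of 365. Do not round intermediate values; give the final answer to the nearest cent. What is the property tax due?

$3,936.13

1 Jan – 12 May 2007: 132 days, exemption $50,000 → ($212,000 − $50,000) × 2.4% × 132/365 = $1,406.0712
13 May – 28 Aug 2007: 108 days, exemption $71,000 → ($212,000 − $71,000) × 2.4% × 108/365 = $1,001.2932
29 Aug – 31 Dec 2007: 125 days, exemption $26,000 → ($212,000 − $26,000) × 2.4% × 125/365 = $1,528.7671
Total = $3,936.1315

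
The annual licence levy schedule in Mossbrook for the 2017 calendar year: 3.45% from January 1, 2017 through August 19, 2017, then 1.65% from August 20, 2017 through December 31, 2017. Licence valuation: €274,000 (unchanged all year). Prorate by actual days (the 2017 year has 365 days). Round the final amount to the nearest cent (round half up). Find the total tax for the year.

€7,642.35

January 1 – August 19, 2017: 231 days at 3.45% → €274,000 × 3.45% × 231/365 = €5,982.5836
August 20 – December 31, 2017: 134 days at 1.65% → €274,000 × 1.65% × 134/365 = €1,659.7644
Total = €7,642.3479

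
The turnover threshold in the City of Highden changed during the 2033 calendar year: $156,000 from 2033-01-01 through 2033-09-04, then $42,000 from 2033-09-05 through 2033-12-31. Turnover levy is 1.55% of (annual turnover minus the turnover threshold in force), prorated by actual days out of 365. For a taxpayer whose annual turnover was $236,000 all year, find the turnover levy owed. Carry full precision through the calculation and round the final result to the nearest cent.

2033-01-01 to 2033-09-04: 247 days, exemption $156,000 → ($236,000 − $156,000) × 1.55% × 247/365 = $839.1233
2033-09-05 to 2033-12-31: 118 days, exemption $42,000 → ($236,000 − $42,000) × 1.55% × 118/365 = $972.1260
Total = $1,811.2493

$1,811.25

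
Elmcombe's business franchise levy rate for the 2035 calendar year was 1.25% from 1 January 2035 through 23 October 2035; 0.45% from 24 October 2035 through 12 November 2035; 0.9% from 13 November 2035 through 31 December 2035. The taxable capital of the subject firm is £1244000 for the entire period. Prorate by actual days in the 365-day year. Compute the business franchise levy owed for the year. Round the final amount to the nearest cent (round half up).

1 January – 23 October 2035: 296 days at 1.25% → £1244000 × 1.25% × 296/365 = £12610.4110
24 October – 12 November 2035: 20 days at 0.45% → £1244000 × 0.45% × 20/365 = £306.7397
13 November – 31 December 2035: 49 days at 0.9% → £1244000 × 0.9% × 49/365 = £1503.0247
Total = £14420.1753

£14420.18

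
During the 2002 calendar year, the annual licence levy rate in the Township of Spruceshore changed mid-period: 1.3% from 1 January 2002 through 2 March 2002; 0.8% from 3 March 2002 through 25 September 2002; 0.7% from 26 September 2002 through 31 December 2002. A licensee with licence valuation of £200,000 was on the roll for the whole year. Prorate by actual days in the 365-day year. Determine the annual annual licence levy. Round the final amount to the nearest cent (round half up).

£1,713.97

1 January – 2 March 2002: 61 days at 1.3% → £200,000 × 1.3% × 61/365 = £434.5205
3 March – 25 September 2002: 207 days at 0.8% → £200,000 × 0.8% × 207/365 = £907.3973
26 September – 31 December 2002: 97 days at 0.7% → £200,000 × 0.7% × 97/365 = £372.0548
Total = £1,713.9726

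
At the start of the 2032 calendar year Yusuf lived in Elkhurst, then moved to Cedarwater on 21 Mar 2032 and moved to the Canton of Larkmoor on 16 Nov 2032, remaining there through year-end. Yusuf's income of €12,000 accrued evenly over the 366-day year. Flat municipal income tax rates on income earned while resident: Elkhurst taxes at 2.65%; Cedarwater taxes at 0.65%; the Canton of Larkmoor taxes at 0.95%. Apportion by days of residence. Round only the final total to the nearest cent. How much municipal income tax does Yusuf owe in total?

€134.98

Elkhurst, 1 Jan – 20 Mar 2032: 80 days → €12,000 × 2.65% × 80/366 = €69.5082
Cedarwater, 21 Mar – 15 Nov 2032: 240 days → €12,000 × 0.65% × 240/366 = €51.1475
The Canton of Larkmoor, 16 Nov – 31 Dec 2032: 46 days → €12,000 × 0.95% × 46/366 = €14.3279
Total = €134.9836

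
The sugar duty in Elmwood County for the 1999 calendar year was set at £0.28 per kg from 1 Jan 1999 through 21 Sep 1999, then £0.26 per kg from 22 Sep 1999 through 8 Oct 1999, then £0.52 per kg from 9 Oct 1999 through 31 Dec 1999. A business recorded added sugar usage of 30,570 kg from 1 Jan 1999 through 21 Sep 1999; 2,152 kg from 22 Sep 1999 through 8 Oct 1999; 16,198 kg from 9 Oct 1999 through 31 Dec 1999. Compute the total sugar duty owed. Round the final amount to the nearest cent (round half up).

£17,542.08

1 Jan – 21 Sep 1999: 30,570 kg at £0.28/kg → £8,559.60
22 Sep – 8 Oct 1999: 2,152 kg at £0.26/kg → £559.52
9 Oct – 31 Dec 1999: 16,198 kg at £0.52/kg → £8,422.96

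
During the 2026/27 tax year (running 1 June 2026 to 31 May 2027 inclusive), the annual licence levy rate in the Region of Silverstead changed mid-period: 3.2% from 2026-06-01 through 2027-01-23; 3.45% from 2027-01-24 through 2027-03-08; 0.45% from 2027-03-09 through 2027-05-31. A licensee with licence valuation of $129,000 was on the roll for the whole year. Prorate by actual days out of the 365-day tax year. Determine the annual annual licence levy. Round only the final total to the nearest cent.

$3,350.47

2026-06-01 to 2027-01-23: 237 days at 3.2% → $129,000 × 3.2% × 237/365 = $2,680.3726
2027-01-24 to 2027-03-08: 44 days at 3.45% → $129,000 × 3.45% × 44/365 = $536.4986
2027-03-09 to 2027-05-31: 84 days at 0.45% → $129,000 × 0.45% × 84/365 = $133.5945
Total = $3,350.4658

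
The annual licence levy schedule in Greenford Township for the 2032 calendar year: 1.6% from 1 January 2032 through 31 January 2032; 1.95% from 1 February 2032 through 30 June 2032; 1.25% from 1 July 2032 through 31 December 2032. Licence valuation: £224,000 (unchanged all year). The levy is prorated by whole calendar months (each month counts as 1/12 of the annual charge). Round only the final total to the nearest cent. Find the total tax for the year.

£3,518.67

1 January – 31 January 2032: 1 month at 1.6% → £224,000 × 1.6% × 1/12 = £298.6667
1 February – 30 June 2032: 5 months at 1.95% → £224,000 × 1.95% × 5/12 = £1,820.0000
1 July – 31 December 2032: 6 months at 1.25% → £224,000 × 1.25% × 6/12 = £1,400.0000
Total = £3,518.6667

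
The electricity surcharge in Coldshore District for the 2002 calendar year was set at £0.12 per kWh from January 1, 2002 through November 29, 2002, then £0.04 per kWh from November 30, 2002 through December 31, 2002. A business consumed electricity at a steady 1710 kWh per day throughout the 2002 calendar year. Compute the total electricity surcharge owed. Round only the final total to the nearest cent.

January 1 – November 29, 2002: 333 days × 1710 kWh/day = 569,430 kWh at £0.12/kWh → £68,331.60
November 30 – December 31, 2002: 32 days × 1710 kWh/day = 54,720 kWh at £0.04/kWh → £2,188.80

£70,520.40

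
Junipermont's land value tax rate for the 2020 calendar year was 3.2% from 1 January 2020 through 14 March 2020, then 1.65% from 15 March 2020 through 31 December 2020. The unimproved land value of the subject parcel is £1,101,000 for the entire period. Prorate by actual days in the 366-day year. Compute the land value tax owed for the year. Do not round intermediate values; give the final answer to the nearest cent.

£21,616.90

1 January – 14 March 2020: 74 days at 3.2% → £1,101,000 × 3.2% × 74/366 = £7,123.4098
15 March – 31 December 2020: 292 days at 1.65% → £1,101,000 × 1.65% × 292/366 = £14,493.4918
Total = £21,616.9016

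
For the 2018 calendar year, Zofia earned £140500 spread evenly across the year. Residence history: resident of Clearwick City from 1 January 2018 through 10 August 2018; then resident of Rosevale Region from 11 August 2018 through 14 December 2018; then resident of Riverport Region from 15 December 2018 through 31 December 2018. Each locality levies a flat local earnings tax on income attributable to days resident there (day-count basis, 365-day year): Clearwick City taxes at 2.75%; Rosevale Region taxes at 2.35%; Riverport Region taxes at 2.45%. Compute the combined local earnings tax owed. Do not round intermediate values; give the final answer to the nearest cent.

Clearwick City, 1 January – 10 August 2018: 222 days → £140500 × 2.75% × 222/365 = £2350.0068
Rosevale Region, 11 August – 14 December 2018: 126 days → £140500 × 2.35% × 126/365 = £1139.7822
Riverport Region, 15 December – 31 December 2018: 17 days → £140500 × 2.45% × 17/365 = £160.3240
Total = £3650.1130

£3650.11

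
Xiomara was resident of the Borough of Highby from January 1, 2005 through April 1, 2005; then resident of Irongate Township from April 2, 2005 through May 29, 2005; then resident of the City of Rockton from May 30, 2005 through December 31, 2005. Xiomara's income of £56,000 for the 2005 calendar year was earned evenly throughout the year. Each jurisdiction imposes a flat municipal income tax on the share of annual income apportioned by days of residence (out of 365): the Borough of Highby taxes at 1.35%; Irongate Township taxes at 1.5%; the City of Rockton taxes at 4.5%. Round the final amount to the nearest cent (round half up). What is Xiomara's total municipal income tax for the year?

£1,813.25

The Borough of Highby, January 1 – April 1, 2005: 91 days → £56,000 × 1.35% × 91/365 = £188.4822
Irongate Township, April 2 – May 29, 2005: 58 days → £56,000 × 1.5% × 58/365 = £133.4795
The City of Rockton, May 30 – December 31, 2005: 216 days → £56,000 × 4.5% × 216/365 = £1,491.2877
Total = £1,813.2493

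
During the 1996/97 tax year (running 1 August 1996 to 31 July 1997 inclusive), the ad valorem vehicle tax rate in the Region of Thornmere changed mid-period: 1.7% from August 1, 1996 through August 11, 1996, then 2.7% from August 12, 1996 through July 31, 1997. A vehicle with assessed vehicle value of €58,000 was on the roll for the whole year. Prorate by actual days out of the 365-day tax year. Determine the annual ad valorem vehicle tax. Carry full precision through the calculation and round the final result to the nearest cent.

August 1 – August 11, 1996: 11 days at 1.7% → €58,000 × 1.7% × 11/365 = €29.7151
August 12, 1996 – July 31, 1997: 354 days at 2.7% → €58,000 × 2.7% × 354/365 = €1,518.8055
Total = €1,548.5205

€1,548.52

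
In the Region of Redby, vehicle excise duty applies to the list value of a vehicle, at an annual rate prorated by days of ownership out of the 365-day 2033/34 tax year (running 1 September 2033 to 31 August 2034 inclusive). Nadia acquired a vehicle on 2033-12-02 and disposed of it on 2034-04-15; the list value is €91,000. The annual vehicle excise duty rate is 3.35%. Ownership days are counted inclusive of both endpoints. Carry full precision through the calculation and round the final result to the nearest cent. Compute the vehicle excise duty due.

€1,127.53

Days held (2033-12-02 to 2034-04-15): 135 out of 365
Tax = €91,000 × 3.35% × 135/365 = €1,127.5274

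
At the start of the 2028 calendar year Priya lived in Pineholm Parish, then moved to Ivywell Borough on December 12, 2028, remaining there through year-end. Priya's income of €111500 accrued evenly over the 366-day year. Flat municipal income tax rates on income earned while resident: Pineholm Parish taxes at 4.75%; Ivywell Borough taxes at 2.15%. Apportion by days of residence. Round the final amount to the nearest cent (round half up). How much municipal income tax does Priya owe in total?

€5137.83

Pineholm Parish, January 1 – December 11, 2028: 346 days → €111500 × 4.75% × 346/366 = €5006.8374
Ivywell Borough, December 12 – December 31, 2028: 20 days → €111500 × 2.15% × 20/366 = €130.9973
Total = €5137.8347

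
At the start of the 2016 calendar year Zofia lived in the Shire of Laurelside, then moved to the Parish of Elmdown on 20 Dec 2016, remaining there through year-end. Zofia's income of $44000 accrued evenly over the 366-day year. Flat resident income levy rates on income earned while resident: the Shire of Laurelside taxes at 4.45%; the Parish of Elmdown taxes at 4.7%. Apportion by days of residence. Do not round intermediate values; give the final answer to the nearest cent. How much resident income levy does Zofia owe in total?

The Shire of Laurelside, 1 Jan – 19 Dec 2016: 354 days → $44000 × 4.45% × 354/366 = $1893.8033
The Parish of Elmdown, 20 Dec – 31 Dec 2016: 12 days → $44000 × 4.7% × 12/366 = $67.8033
Total = $1961.6066

$1961.61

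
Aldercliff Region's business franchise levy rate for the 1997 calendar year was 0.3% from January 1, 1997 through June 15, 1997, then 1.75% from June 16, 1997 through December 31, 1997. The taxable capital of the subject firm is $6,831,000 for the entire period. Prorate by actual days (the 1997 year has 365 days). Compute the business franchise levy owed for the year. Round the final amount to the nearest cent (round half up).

January 1 – June 15, 1997: 166 days at 0.3% → $6,831,000 × 0.3% × 166/365 = $9,320.1041
June 16 – December 31, 1997: 199 days at 1.75% → $6,831,000 × 1.75% × 199/365 = $65,175.2260
Total = $74,495.3301

$74,495.33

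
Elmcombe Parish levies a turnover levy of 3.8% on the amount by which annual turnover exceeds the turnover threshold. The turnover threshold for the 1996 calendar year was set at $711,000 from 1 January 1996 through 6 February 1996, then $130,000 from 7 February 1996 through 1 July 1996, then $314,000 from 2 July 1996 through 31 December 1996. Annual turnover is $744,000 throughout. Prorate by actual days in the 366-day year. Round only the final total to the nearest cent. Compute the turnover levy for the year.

1 January – 6 February 1996: 37 days, exemption $711,000 → ($744,000 − $711,000) × 3.8% × 37/366 = $126.7705
7 February – 1 July 1996: 146 days, exemption $130,000 → ($744,000 − $130,000) × 3.8% × 146/366 = $9,307.3005
2 July – 31 December 1996: 183 days, exemption $314,000 → ($744,000 − $314,000) × 3.8% × 183/366 = $8,170.0000
Total = $17,604.0710

$17,604.07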